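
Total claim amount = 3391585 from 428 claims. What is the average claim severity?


severity = total / number
= 3391585 / 428
= 7924.264


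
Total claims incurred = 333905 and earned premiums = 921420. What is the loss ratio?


Loss ratio = claims / premiums
= 333905 / 921420
= 0.3624


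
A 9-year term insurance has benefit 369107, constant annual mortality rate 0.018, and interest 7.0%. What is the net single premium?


NSP = benefit * sum_{k=0}^{n-1} k_p_x * q * v^(k+1)
With constant q=0.018, v=0.934579
Sum = 0.110066
NSP = 369107 * 0.110066
= 40625.9828


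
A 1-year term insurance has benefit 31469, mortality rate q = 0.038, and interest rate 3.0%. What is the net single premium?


NSP = benefit * q * v
v = 1/(1+i) = 0.970874
NSP = 31469 * 0.038 * 0.970874
= 1160.9922


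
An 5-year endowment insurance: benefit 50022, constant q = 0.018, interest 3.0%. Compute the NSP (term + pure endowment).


Term component = 3982.0203
Pure endowment = 5_p_x * v^5 * benefit = 0.913182 * 0.862609 * 50022 = 39403.2793
NSP = 43385.2996


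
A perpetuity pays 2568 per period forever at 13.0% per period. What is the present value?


PV = PMT / i
= 2568 / 0.13
= 19753.8462


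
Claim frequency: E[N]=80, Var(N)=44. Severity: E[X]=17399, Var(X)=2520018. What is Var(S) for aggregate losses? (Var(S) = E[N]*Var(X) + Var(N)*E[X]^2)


Var(S) = E[N]*Var(X) + Var(N)*E[X]^2
= 80*2520018 + 44*17399^2
= 201601440 + 13319908844
= 1.3522e+10


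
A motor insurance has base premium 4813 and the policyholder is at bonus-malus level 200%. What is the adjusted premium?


adjusted = base * BM_level / 100
= 4813 * 200 / 100
= 4813 * 2.0
= 9626.0


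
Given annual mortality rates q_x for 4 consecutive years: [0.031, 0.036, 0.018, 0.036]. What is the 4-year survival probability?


p_k = 1 - q_k for each year
Survival = product of (1 - q_k)
= 0.969 * 0.964 * 0.982 * 0.964
= 0.8843


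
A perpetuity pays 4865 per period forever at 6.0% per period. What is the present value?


PV = PMT / i
= 4865 / 0.06
= 81083.3333


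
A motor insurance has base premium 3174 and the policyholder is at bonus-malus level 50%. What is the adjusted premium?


adjusted = base * BM_level / 100
= 3174 * 50 / 100
= 3174 * 0.5
= 1587.0


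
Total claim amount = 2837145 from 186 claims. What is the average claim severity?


severity = total / number
= 2837145 / 186
= 15253.4677


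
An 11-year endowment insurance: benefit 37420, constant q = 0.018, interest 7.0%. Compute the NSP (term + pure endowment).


Term component = 4676.271
Pure endowment = 11_p_x * v^11 * benefit = 0.818892 * 0.475093 * 37420 = 14558.2306
NSP = 19234.5016


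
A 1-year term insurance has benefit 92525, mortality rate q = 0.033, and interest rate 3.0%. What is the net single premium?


NSP = benefit * q * v
v = 1/(1+i) = 0.970874
NSP = 92525 * 0.033 * 0.970874
= 2964.3932


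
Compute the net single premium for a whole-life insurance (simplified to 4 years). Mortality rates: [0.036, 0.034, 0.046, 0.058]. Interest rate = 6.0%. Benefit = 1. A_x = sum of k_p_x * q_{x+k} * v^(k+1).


v = 0.943396
Year 0: k_p_x=1.0, q=0.036, term=0.033962
Year 1: k_p_x=0.964, q=0.034, term=0.029171
Year 2: k_p_x=0.931224, q=0.046, term=0.035966
Year 3: k_p_x=0.888388, q=0.058, term=0.040814
A_x = 0.1399


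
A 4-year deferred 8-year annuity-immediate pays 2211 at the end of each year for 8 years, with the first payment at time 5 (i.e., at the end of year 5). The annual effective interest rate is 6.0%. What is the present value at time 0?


PV at time 4 of the 8-year annuity-immediate:
a_n = 2211 * (1-(1+0.06)^(-8))/0.06 = 13729.8541
Discount back 4 years to time 0:
PV = 13729.8541 * (1+0.06)^(-4)
= 13729.8541 * 0.792094
= 10875.3304


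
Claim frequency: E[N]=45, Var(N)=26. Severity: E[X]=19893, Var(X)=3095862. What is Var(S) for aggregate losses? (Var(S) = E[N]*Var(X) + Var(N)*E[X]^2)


Var(S) = E[N]*Var(X) + Var(N)*E[X]^2
= 45*3095862 + 26*19893^2
= 139313790 + 10289017674
= 1.0428e+10


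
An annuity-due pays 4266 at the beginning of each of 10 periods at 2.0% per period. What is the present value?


PV_due = PMT * (1-(1+i)^(-n))/i * (1+i)
PV_immediate = 38319.7076
PV_due = 38319.7076 * 1.02
= 39086.1018


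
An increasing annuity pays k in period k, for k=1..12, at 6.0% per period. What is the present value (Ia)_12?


(Ia)_n = sum_{k=1}^{n} k * v^k, v = 1/(1+i)
v = 0.943396
Sum computed term by term:
(Ia)_12 = 48.7207


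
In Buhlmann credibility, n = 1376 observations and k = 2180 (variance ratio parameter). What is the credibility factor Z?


Z = n / (n + k)
= 1376 / (1376 + 2180)
= 1376 / 3556
= 0.387


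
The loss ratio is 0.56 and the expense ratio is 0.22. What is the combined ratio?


Combined ratio = loss ratio + expense ratio
= 0.56 + 0.22
= 0.78


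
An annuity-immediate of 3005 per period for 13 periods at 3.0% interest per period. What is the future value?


FV = PMT * ((1+i)^n - 1) / i
= 3005 * ((1.03)^13 - 1) / 0.03
= 3005 * (1.468534 - 1) / 0.03
= 46931.4603


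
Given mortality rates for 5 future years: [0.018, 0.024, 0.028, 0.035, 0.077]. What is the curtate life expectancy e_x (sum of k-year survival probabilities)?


e_x = sum_{k=1}^{n} k_p_x
k_p_x values:
  1_p_x = 0.982
  2_p_x = 0.958432
  3_p_x = 0.931596
  4_p_x = 0.89899
  5_p_x = 0.829768
e_x = 4.6008


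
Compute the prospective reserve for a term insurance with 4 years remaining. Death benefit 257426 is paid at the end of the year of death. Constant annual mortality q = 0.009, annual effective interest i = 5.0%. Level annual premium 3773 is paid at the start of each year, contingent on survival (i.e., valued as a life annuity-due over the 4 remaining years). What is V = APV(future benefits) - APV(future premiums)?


v = 1/(1+i) = 0.952381
APV(future benefits) per unit = sum_{k=0}^{3} k_p_x * q * v^(k+1) = 0.031503
APV(future benefits) = 257426 * 0.031503 = 8109.6013
Life annuity-due factor ä_{x:4} = sum_{k=0}^{3} k_p_x * v^k = 3.675309
APV(future premiums) = 3773 * 3.675309 = 13866.9416
V = 8109.6013 - 13866.9416
= -5757.3404


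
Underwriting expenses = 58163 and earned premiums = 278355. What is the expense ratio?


Expense ratio = expenses / premiums
= 58163 / 278355
= 0.209


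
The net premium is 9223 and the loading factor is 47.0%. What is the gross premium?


Gross = net * (1 + loading)
= 9223 * (1 + 0.47)
= 9223 * 1.47
= 13557.81


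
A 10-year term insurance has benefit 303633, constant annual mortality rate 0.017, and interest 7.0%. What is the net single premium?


NSP = benefit * sum_{k=0}^{n-1} k_p_x * q * v^(k+1)
With constant q=0.017, v=0.934579
Sum = 0.111721
NSP = 303633 * 0.111721
= 33922.2609


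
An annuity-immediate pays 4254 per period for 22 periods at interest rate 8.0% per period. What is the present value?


PV = PMT * (1 - (1+i)^(-n)) / i
= 4254 * (1 - (1+0.08)^(-22)) / 0.08
= 4254 * (1 - 0.183941) / 0.08
= 4254 * 10.200744
= 43393.9635


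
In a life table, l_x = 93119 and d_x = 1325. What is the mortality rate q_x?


q_x = d_x / l_x
= 1325 / 93119
= 0.0142


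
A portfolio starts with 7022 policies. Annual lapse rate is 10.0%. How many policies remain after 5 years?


remaining = initial * (1 - lapse)^years
= 7022 * (1 - 0.1)^5
= 7022 * 0.59049
= 4146.4208


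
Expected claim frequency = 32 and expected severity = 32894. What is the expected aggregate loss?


E[S] = E[N] * E[X]
= 32 * 32894
= 1.0526e+06


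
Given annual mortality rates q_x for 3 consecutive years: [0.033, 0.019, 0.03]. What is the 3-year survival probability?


p_k = 1 - q_k for each year
Survival = product of (1 - q_k)
= 0.967 * 0.981 * 0.97
= 0.9202


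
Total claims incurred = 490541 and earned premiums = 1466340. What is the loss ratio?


Loss ratio = claims / premiums
= 490541 / 1466340
= 0.3345


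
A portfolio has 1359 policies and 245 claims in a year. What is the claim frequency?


frequency = claims / policies
= 245 / 1359
= 0.1803


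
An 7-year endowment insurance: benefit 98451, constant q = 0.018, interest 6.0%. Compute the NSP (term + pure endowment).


Term component = 9413.7718
Pure endowment = 7_p_x * v^7 * benefit = 0.880604 * 0.665057 * 98451 = 57657.9888
NSP = 67071.7606


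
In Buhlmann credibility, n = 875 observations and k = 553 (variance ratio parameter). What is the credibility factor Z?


Z = n / (n + k)
= 875 / (875 + 553)
= 875 / 1428
= 0.6127


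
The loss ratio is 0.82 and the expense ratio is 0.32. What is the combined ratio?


Combined ratio = loss ratio + expense ratio
= 0.82 + 0.32
= 1.14


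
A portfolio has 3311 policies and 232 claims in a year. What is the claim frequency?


frequency = claims / policies
= 232 / 3311
= 0.0701


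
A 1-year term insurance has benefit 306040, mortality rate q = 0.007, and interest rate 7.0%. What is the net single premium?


NSP = benefit * q * v
v = 1/(1+i) = 0.934579
NSP = 306040 * 0.007 * 0.934579
= 2002.1308


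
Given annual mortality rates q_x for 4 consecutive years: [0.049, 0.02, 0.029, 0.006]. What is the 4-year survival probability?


p_k = 1 - q_k for each year
Survival = product of (1 - q_k)
= 0.951 * 0.98 * 0.971 * 0.994
= 0.8995


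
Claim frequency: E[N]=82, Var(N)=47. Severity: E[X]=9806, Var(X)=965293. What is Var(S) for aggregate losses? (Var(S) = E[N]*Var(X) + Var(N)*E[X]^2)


Var(S) = E[N]*Var(X) + Var(N)*E[X]^2
= 82*965293 + 47*9806^2
= 79154026 + 4519408892
= 4.5986e+09


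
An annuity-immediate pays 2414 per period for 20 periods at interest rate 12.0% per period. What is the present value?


PV = PMT * (1 - (1+i)^(-n)) / i
= 2414 * (1 - (1+0.12)^(-20)) / 0.12
= 2414 * (1 - 0.103667) / 0.12
= 2414 * 7.469444
= 18031.2369


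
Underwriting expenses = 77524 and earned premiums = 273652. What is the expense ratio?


Expense ratio = expenses / premiums
= 77524 / 273652
= 0.2833


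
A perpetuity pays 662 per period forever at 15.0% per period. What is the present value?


PV = PMT / i
= 662 / 0.15
= 4413.3333


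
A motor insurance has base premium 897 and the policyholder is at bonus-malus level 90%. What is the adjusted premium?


adjusted = base * BM_level / 100
= 897 * 90 / 100
= 897 * 0.9
= 807.3


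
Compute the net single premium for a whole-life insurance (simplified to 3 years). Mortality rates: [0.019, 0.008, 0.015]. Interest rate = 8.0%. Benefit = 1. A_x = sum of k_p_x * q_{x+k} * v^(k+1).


v = 0.925926
Year 0: k_p_x=1.0, q=0.019, term=0.017593
Year 1: k_p_x=0.981, q=0.008, term=0.006728
Year 2: k_p_x=0.973152, q=0.015, term=0.011588
A_x = 0.0359


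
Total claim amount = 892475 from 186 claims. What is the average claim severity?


severity = total / number
= 892475 / 186
= 4798.2527


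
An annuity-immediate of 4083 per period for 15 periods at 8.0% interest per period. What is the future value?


FV = PMT * ((1+i)^n - 1) / i
= 4083 * ((1.08)^15 - 1) / 0.08
= 4083 * (3.172169 - 1) / 0.08
= 110862.0812


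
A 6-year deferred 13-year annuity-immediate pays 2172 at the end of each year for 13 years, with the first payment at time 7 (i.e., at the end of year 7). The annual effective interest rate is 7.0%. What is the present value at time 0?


PV at time 6 of the 13-year annuity-immediate:
a_n = 2172 * (1-(1+0.07)^(-13))/0.07 = 18152.8174
Discount back 6 years to time 0:
PV = 18152.8174 * (1+0.07)^(-6)
= 18152.8174 * 0.666342
= 12095.9887


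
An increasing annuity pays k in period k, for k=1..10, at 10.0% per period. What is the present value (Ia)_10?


(Ia)_n = sum_{k=1}^{n} k * v^k, v = 1/(1+i)
v = 0.909091
Sum computed term by term:
(Ia)_10 = 29.0359


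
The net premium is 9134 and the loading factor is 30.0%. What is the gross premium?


Gross = net * (1 + loading)
= 9134 * (1 + 0.3)
= 9134 * 1.3
= 11874.2


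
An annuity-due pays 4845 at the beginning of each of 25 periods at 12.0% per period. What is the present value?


PV_due = PMT * (1-(1+i)^(-n))/i * (1+i)
PV_immediate = 38000.009
PV_due = 38000.009 * 1.12
= 42560.0101


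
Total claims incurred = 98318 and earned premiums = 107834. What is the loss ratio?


Loss ratio = claims / premiums
= 98318 / 107834
= 0.9118


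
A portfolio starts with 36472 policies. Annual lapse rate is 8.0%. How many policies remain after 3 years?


remaining = initial * (1 - lapse)^years
= 36472 * (1 - 0.08)^3
= 36472 * 0.778688
= 28400.3087


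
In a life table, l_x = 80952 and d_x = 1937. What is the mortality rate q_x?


q_x = d_x / l_x
= 1937 / 80952
= 0.0239


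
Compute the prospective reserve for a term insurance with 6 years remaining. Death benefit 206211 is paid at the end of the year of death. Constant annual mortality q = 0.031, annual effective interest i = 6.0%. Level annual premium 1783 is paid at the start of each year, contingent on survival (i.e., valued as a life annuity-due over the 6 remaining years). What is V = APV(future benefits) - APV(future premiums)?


v = 1/(1+i) = 0.943396
APV(future benefits) per unit = sum_{k=0}^{5} k_p_x * q * v^(k+1) = 0.141854
APV(future benefits) = 206211 * 0.141854 = 29251.8811
Life annuity-due factor ä_{x:6} = sum_{k=0}^{5} k_p_x * v^k = 4.850496
APV(future premiums) = 1783 * 4.850496 = 8648.4342
V = 29251.8811 - 8648.4342
= 20603.4469


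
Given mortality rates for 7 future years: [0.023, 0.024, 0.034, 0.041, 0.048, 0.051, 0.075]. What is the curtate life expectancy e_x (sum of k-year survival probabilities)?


e_x = sum_{k=1}^{n} k_p_x
k_p_x values:
  1_p_x = 0.977
  2_p_x = 0.953552
  3_p_x = 0.921131
  4_p_x = 0.883365
  5_p_x = 0.840963
  6_p_x = 0.798074
  7_p_x = 0.738219
e_x = 6.1123


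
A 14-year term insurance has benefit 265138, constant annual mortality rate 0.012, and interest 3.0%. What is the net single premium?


NSP = benefit * sum_{k=0}^{n-1} k_p_x * q * v^(k+1)
With constant q=0.012, v=0.970874
Sum = 0.126197
NSP = 265138 * 0.126197
= 33459.5926


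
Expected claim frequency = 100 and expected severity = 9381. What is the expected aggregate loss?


E[S] = E[N] * E[X]
= 100 * 9381
= 938100


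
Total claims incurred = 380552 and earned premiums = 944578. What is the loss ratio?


Loss ratio = claims / premiums
= 380552 / 944578
= 0.4029


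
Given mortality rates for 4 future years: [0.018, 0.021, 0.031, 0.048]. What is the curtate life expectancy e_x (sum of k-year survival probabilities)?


e_x = sum_{k=1}^{n} k_p_x
k_p_x values:
  1_p_x = 0.982
  2_p_x = 0.961378
  3_p_x = 0.931575
  4_p_x = 0.88686
e_x = 3.7618


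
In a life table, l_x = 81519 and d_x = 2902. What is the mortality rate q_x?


q_x = d_x / l_x
= 2902 / 81519
= 0.0356


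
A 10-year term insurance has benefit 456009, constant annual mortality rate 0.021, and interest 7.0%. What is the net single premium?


NSP = benefit * sum_{k=0}^{n-1} k_p_x * q * v^(k+1)
With constant q=0.021, v=0.934579
Sum = 0.135891
NSP = 456009 * 0.135891
= 61967.4726


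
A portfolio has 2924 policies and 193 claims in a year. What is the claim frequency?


frequency = claims / policies
= 193 / 2924
= 0.066


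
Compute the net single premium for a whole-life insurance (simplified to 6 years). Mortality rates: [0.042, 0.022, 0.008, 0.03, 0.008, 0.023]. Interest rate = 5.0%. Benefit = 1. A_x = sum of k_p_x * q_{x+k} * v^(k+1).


v = 0.952381
Year 0: k_p_x=1.0, q=0.042, term=0.04
Year 1: k_p_x=0.958, q=0.022, term=0.019117
Year 2: k_p_x=0.936924, q=0.008, term=0.006475
Year 3: k_p_x=0.929429, q=0.03, term=0.022939
Year 4: k_p_x=0.901546, q=0.008, term=0.005651
Year 5: k_p_x=0.894333, q=0.023, term=0.015349
A_x = 0.1095


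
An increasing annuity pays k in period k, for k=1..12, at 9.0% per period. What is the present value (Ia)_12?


(Ia)_n = sum_{k=1}^{n} k * v^k, v = 1/(1+i)
v = 0.917431
Sum computed term by term:
(Ia)_12 = 39.3197


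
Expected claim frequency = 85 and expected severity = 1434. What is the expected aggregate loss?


E[S] = E[N] * E[X]
= 85 * 1434
= 121890


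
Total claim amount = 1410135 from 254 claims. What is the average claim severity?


severity = total / number
= 1410135 / 254
= 5551.7126


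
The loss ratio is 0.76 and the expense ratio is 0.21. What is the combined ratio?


Combined ratio = loss ratio + expense ratio
= 0.76 + 0.21
= 0.97


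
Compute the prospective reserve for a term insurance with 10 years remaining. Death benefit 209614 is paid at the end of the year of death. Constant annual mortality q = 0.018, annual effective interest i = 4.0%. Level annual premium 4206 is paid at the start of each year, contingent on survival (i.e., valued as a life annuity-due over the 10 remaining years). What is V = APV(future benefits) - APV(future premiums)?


v = 1/(1+i) = 0.961538
APV(future benefits) per unit = sum_{k=0}^{9} k_p_x * q * v^(k+1) = 0.135511
APV(future benefits) = 209614 * 0.135511 = 28404.958
Life annuity-due factor ä_{x:10} = sum_{k=0}^{9} k_p_x * v^k = 7.829512
APV(future premiums) = 4206 * 7.829512 = 32930.9279
V = 28404.958 - 32930.9279
= -4525.9699


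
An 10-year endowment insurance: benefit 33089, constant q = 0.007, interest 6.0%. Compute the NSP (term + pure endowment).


Term component = 1657.6059
Pure endowment = 10_p_x * v^10 * benefit = 0.932164 * 0.558395 * 33089 = 17223.344
NSP = 18880.9498


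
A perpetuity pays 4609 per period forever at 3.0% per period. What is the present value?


PV = PMT / i
= 4609 / 0.03
= 153633.3333


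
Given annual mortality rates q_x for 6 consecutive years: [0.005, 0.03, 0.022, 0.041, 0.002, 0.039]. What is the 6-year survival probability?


p_k = 1 - q_k for each year
Survival = product of (1 - q_k)
= 0.995 * 0.97 * 0.978 * 0.959 * 0.998 * 0.961
= 0.8682


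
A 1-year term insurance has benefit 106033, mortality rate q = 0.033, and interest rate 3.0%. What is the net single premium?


NSP = benefit * q * v
v = 1/(1+i) = 0.970874
NSP = 106033 * 0.033 * 0.970874
= 3397.1738


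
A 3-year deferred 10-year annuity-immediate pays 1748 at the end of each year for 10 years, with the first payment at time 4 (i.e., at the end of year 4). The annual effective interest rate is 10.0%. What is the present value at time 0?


PV at time 3 of the 10-year annuity-immediate:
a_n = 1748 * (1-(1+0.1)^(-10))/0.1 = 10740.7033
Discount back 3 years to time 0:
PV = 10740.7033 * (1+0.1)^(-3)
= 10740.7033 * 0.751315
= 8069.6494


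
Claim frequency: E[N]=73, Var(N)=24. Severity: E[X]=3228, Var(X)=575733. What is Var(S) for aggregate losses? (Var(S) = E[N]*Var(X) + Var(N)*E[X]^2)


Var(S) = E[N]*Var(X) + Var(N)*E[X]^2
= 73*575733 + 24*3228^2
= 42028509 + 250079616
= 2.9211e+08


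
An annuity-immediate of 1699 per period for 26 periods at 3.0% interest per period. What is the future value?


FV = PMT * ((1+i)^n - 1) / i
= 1699 * ((1.03)^26 - 1) / 0.03
= 1699 * (2.156591 - 1) / 0.03
= 65501.6188


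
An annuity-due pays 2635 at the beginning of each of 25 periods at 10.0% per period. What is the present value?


PV_due = PMT * (1-(1+i)^(-n))/i * (1+i)
PV_immediate = 23918.0004
PV_due = 23918.0004 * 1.1
= 26309.8005


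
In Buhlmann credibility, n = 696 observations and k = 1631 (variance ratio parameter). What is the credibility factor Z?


Z = n / (n + k)
= 696 / (696 + 1631)
= 696 / 2327
= 0.2991


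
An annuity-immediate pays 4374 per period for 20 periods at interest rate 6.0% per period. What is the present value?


PV = PMT * (1 - (1+i)^(-n)) / i
= 4374 * (1 - (1+0.06)^(-20)) / 0.06
= 4374 * (1 - 0.311805) / 0.06
= 4374 * 11.469921
= 50169.4354


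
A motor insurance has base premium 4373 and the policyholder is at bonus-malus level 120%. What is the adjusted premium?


adjusted = base * BM_level / 100
= 4373 * 120 / 100
= 4373 * 1.2
= 5247.6


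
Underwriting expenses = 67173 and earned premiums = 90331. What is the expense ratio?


Expense ratio = expenses / premiums
= 67173 / 90331
= 0.7436


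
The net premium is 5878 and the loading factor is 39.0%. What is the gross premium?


Gross = net * (1 + loading)
= 5878 * (1 + 0.39)
= 5878 * 1.39
= 8170.42


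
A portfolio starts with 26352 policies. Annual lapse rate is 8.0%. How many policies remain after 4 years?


remaining = initial * (1 - lapse)^years
= 26352 * (1 - 0.08)^4
= 26352 * 0.716393
= 18878.3873


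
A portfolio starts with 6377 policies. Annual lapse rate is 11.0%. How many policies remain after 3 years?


remaining = initial * (1 - lapse)^years
= 6377 * (1 - 0.11)^3
= 6377 * 0.704969
= 4495.5873


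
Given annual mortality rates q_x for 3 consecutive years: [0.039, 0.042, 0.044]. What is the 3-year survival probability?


p_k = 1 - q_k for each year
Survival = product of (1 - q_k)
= 0.961 * 0.958 * 0.956
= 0.8801


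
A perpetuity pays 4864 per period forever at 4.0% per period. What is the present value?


PV = PMT / i
= 4864 / 0.04
= 121600.0


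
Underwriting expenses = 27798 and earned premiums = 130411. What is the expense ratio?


Expense ratio = expenses / premiums
= 27798 / 130411
= 0.2132


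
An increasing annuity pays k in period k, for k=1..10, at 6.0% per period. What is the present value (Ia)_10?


(Ia)_n = sum_{k=1}^{n} k * v^k, v = 1/(1+i)
v = 0.943396
Sum computed term by term:
(Ia)_10 = 36.9624


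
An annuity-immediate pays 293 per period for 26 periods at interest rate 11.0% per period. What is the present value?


PV = PMT * (1 - (1+i)^(-n)) / i
= 293 * (1 - (1+0.11)^(-26)) / 0.11
= 293 * (1 - 0.066314) / 0.11
= 293 * 8.488058
= 2487.0011


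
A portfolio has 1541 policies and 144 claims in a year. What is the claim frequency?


frequency = claims / policies
= 144 / 1541
= 0.0934


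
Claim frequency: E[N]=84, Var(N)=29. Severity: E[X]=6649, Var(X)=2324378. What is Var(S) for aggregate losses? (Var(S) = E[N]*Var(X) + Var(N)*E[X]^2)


Var(S) = E[N]*Var(X) + Var(N)*E[X]^2
= 84*2324378 + 29*6649^2
= 195247752 + 1282066829
= 1.4773e+09


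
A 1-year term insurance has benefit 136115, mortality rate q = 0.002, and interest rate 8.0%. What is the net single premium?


NSP = benefit * q * v
v = 1/(1+i) = 0.925926
NSP = 136115 * 0.002 * 0.925926
= 252.0648


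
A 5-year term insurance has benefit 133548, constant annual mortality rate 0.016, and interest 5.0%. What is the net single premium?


NSP = benefit * sum_{k=0}^{n-1} k_p_x * q * v^(k+1)
With constant q=0.016, v=0.952381
Sum = 0.067196
NSP = 133548 * 0.067196
= 8973.8408


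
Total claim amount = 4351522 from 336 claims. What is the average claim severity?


severity = total / number
= 4351522 / 336
= 12950.9583


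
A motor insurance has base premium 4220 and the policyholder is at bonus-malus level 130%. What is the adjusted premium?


adjusted = base * BM_level / 100
= 4220 * 130 / 100
= 4220 * 1.3
= 5486.0


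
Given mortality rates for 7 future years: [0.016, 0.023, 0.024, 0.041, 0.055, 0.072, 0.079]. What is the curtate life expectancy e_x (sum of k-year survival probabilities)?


e_x = sum_{k=1}^{n} k_p_x
k_p_x values:
  1_p_x = 0.984
  2_p_x = 0.961368
  3_p_x = 0.938295
  4_p_x = 0.899825
  5_p_x = 0.850335
  6_p_x = 0.789111
  7_p_x = 0.726771
e_x = 6.1497


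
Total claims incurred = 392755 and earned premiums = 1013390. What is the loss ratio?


Loss ratio = claims / premiums
= 392755 / 1013390
= 0.3876


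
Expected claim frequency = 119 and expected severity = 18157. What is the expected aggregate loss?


E[S] = E[N] * E[X]
= 119 * 18157
= 2.1607e+06


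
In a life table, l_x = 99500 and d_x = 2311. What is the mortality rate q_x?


q_x = d_x / l_x
= 2311 / 99500
= 0.0232


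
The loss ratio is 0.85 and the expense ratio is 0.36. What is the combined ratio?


Combined ratio = loss ratio + expense ratio
= 0.85 + 0.36
= 1.21


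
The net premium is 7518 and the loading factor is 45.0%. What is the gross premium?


Gross = net * (1 + loading)
= 7518 * (1 + 0.45)
= 7518 * 1.45
= 10901.1


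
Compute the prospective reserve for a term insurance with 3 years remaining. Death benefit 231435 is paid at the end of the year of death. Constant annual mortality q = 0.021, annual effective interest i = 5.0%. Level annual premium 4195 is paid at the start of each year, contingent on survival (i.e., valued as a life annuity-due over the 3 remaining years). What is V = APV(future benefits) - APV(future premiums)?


v = 1/(1+i) = 0.952381
APV(future benefits) per unit = sum_{k=0}^{2} k_p_x * q * v^(k+1) = 0.056034
APV(future benefits) = 231435 * 0.056034 = 12968.2991
Life annuity-due factor ä_{x:3} = sum_{k=0}^{2} k_p_x * v^k = 2.801715
APV(future premiums) = 4195 * 2.801715 = 11753.1952
V = 12968.2991 - 11753.1952
= 1215.1039


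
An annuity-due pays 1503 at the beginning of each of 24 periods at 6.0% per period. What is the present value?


PV_due = PMT * (1-(1+i)^(-n))/i * (1+i)
PV_immediate = 18863.1874
PV_due = 18863.1874 * 1.06
= 19994.9786


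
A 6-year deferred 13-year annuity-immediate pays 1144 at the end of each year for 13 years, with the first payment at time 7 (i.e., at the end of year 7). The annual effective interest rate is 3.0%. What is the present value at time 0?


PV at time 6 of the 13-year annuity-immediate:
a_n = 1144 * (1-(1+0.03)^(-13))/0.03 = 12166.3889
Discount back 6 years to time 0:
PV = 12166.3889 * (1+0.03)^(-6)
= 12166.3889 * 0.837484
= 10189.1592


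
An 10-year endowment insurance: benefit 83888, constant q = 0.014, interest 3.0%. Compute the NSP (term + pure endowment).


Term component = 9442.3115
Pure endowment = 10_p_x * v^10 * benefit = 0.868499 * 0.744094 * 83888 = 54212.1639
NSP = 63654.4754


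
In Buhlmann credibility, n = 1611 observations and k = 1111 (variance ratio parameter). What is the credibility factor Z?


Z = n / (n + k)
= 1611 / (1611 + 1111)
= 1611 / 2722
= 0.5918


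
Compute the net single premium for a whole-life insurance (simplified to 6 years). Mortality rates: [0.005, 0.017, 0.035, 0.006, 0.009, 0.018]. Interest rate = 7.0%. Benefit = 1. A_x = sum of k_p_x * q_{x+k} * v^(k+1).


v = 0.934579
Year 0: k_p_x=1.0, q=0.005, term=0.004673
Year 1: k_p_x=0.995, q=0.017, term=0.014774
Year 2: k_p_x=0.978085, q=0.035, term=0.027944
Year 3: k_p_x=0.943852, q=0.006, term=0.00432
Year 4: k_p_x=0.938189, q=0.009, term=0.00602
Year 5: k_p_x=0.929745, q=0.018, term=0.011152
A_x = 0.0689


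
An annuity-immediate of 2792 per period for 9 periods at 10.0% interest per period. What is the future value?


FV = PMT * ((1+i)^n - 1) / i
= 2792 * ((1.1)^9 - 1) / 0.1
= 2792 * (2.357948 - 1) / 0.1
= 37913.8995


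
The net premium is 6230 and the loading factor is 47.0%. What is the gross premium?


Gross = net * (1 + loading)
= 6230 * (1 + 0.47)
= 6230 * 1.47
= 9158.1


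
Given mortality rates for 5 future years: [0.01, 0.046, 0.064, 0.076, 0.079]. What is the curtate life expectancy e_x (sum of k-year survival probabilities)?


e_x = sum_{k=1}^{n} k_p_x
k_p_x values:
  1_p_x = 0.99
  2_p_x = 0.94446
  3_p_x = 0.884015
  4_p_x = 0.816829
  5_p_x = 0.7523
e_x = 4.3876


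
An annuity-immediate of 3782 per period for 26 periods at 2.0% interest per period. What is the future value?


FV = PMT * ((1+i)^n - 1) / i
= 3782 * ((1.02)^26 - 1) / 0.02
= 3782 * (1.673418 - 1) / 0.02
= 127343.3654


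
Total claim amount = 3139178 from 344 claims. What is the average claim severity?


severity = total / number
= 3139178 / 344
= 9125.5174


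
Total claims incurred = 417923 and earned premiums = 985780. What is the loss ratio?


Loss ratio = claims / premiums
= 417923 / 985780
= 0.424


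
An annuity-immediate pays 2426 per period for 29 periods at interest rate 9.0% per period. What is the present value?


PV = PMT * (1 - (1+i)^(-n)) / i
= 2426 * (1 - (1+0.09)^(-29)) / 0.09
= 2426 * (1 - 0.082155) / 0.09
= 2426 * 10.198283
= 24741.0343


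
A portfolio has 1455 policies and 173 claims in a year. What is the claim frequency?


frequency = claims / policies
= 173 / 1455
= 0.1189


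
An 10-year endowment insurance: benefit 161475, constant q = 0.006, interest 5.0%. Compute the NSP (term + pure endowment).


Term component = 7299.9863
Pure endowment = 10_p_x * v^10 * benefit = 0.941594 * 0.613913 * 161475 = 93341.7946
NSP = 100641.7809


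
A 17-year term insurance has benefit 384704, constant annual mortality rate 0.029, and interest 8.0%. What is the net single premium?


NSP = benefit * sum_{k=0}^{n-1} k_p_x * q * v^(k+1)
With constant q=0.029, v=0.925926
Sum = 0.222454
NSP = 384704 * 0.222454
= 85579.0341


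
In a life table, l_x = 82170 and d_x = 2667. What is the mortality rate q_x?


q_x = d_x / l_x
= 2667 / 82170
= 0.0325


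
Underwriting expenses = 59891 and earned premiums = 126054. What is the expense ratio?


Expense ratio = expenses / premiums
= 59891 / 126054
= 0.4751


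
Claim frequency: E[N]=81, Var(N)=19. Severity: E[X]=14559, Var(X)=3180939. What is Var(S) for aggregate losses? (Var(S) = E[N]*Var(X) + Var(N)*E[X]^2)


Var(S) = E[N]*Var(X) + Var(N)*E[X]^2
= 81*3180939 + 19*14559^2
= 257656059 + 4027325139
= 4.2850e+09


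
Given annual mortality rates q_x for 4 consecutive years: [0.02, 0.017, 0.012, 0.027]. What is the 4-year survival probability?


p_k = 1 - q_k for each year
Survival = product of (1 - q_k)
= 0.98 * 0.983 * 0.988 * 0.973
= 0.9261


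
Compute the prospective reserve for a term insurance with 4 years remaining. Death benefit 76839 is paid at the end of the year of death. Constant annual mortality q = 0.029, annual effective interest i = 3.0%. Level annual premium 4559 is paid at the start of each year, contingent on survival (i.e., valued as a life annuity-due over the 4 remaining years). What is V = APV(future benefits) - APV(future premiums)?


v = 1/(1+i) = 0.970874
APV(future benefits) per unit = sum_{k=0}^{3} k_p_x * q * v^(k+1) = 0.103309
APV(future benefits) = 76839 * 0.103309 = 7938.1532
Life annuity-due factor ä_{x:4} = sum_{k=0}^{3} k_p_x * v^k = 3.669247
APV(future premiums) = 4559 * 3.669247 = 16728.0991
V = 7938.1532 - 16728.0991
= -8789.9458


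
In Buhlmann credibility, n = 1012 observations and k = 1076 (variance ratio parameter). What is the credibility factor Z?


Z = n / (n + k)
= 1012 / (1012 + 1076)
= 1012 / 2088
= 0.4847


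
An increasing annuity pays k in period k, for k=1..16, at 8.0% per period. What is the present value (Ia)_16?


(Ia)_n = sum_{k=1}^{n} k * v^k, v = 1/(1+i)
v = 0.925926
Sum computed term by term:
(Ia)_16 = 61.1154


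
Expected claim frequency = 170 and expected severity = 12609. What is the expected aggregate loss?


E[S] = E[N] * E[X]
= 170 * 12609
= 2.1435e+06


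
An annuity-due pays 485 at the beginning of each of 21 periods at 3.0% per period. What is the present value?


PV_due = PMT * (1-(1+i)^(-n))/i * (1+i)
PV_immediate = 7476.2867
PV_due = 7476.2867 * 1.03
= 7700.5753


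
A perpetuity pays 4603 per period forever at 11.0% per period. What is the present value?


PV = PMT / i
= 4603 / 0.11
= 41845.4545


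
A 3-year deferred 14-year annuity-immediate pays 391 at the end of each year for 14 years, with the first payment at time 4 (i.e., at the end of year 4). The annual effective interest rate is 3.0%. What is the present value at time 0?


PV at time 3 of the 14-year annuity-immediate:
a_n = 391 * (1-(1+0.03)^(-14))/0.03 = 4416.7646
Discount back 3 years to time 0:
PV = 4416.7646 * (1+0.03)^(-3)
= 4416.7646 * 0.915142
= 4041.9653


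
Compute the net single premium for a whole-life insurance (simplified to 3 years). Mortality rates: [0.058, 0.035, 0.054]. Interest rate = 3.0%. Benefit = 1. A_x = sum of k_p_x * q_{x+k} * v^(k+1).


v = 0.970874
Year 0: k_p_x=1.0, q=0.058, term=0.056311
Year 1: k_p_x=0.942, q=0.035, term=0.031077
Year 2: k_p_x=0.90903, q=0.054, term=0.044922
A_x = 0.1323


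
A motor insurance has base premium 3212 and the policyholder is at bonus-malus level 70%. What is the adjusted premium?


adjusted = base * BM_level / 100
= 3212 * 70 / 100
= 3212 * 0.7
= 2248.4


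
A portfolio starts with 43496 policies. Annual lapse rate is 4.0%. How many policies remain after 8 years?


remaining = initial * (1 - lapse)^years
= 43496 * (1 - 0.04)^8
= 43496 * 0.72139
= 31377.5611


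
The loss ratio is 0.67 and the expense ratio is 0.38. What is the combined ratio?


Combined ratio = loss ratio + expense ratio
= 0.67 + 0.38
= 1.05


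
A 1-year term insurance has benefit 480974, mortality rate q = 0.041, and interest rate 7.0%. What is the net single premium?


NSP = benefit * q * v
v = 1/(1+i) = 0.934579
NSP = 480974 * 0.041 * 0.934579
= 18429.8449


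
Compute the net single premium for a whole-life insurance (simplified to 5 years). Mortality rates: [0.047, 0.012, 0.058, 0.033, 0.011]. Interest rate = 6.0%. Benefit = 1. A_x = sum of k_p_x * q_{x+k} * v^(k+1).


v = 0.943396
Year 0: k_p_x=1.0, q=0.047, term=0.04434
Year 1: k_p_x=0.953, q=0.012, term=0.010178
Year 2: k_p_x=0.941564, q=0.058, term=0.045852
Year 3: k_p_x=0.886953, q=0.033, term=0.023184
Year 4: k_p_x=0.857684, q=0.011, term=0.00705
A_x = 0.1306


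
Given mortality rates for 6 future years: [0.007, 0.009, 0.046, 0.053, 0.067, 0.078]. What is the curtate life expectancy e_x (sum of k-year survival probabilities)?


e_x = sum_{k=1}^{n} k_p_x
k_p_x values:
  1_p_x = 0.993
  2_p_x = 0.984063
  3_p_x = 0.938796
  4_p_x = 0.88904
  5_p_x = 0.829474
  6_p_x = 0.764775
e_x = 5.3991


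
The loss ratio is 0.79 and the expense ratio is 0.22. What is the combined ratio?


Combined ratio = loss ratio + expense ratio
= 0.79 + 0.22
= 1.01


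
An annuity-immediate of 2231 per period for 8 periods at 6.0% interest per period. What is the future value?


FV = PMT * ((1+i)^n - 1) / i
= 2231 * ((1.06)^8 - 1) / 0.06
= 2231 * (1.593848 - 1) / 0.06
= 22081.2509


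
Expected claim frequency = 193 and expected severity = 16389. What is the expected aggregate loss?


E[S] = E[N] * E[X]
= 193 * 16389
= 3.1631e+06


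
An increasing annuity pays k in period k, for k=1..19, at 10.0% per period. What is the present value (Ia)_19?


(Ia)_n = sum_{k=1}^{n} k * v^k, v = 1/(1+i)
v = 0.909091
Sum computed term by term:
(Ia)_19 = 60.9476


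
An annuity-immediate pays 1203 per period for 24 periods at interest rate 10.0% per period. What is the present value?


PV = PMT * (1 - (1+i)^(-n)) / i
= 1203 * (1 - (1+0.1)^(-24)) / 0.1
= 1203 * (1 - 0.101526) / 0.1
= 1203 * 8.984744
= 10808.6471


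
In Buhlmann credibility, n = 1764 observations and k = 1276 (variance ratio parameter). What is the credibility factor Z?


Z = n / (n + k)
= 1764 / (1764 + 1276)
= 1764 / 3040
= 0.5803


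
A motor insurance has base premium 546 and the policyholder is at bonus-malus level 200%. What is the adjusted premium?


adjusted = base * BM_level / 100
= 546 * 200 / 100
= 546 * 2.0
= 1092.0


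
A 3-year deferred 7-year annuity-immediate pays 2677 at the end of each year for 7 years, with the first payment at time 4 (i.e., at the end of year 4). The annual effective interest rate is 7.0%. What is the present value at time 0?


PV at time 3 of the 7-year annuity-immediate:
a_n = 2677 * (1-(1+0.07)^(-7))/0.07 = 14427.1277
Discount back 3 years to time 0:
PV = 14427.1277 * (1+0.07)^(-3)
= 14427.1277 * 0.816298
= 11776.8337


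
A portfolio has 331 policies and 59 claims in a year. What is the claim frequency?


frequency = claims / policies
= 59 / 331
= 0.1782


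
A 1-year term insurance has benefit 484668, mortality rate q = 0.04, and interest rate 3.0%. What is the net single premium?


NSP = benefit * q * v
v = 1/(1+i) = 0.970874
NSP = 484668 * 0.04 * 0.970874
= 18822.0583


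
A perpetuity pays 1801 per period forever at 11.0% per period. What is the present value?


PV = PMT / i
= 1801 / 0.11
= 16372.7273


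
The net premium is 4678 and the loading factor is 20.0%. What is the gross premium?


Gross = net * (1 + loading)
= 4678 * (1 + 0.2)
= 4678 * 1.2
= 5613.6


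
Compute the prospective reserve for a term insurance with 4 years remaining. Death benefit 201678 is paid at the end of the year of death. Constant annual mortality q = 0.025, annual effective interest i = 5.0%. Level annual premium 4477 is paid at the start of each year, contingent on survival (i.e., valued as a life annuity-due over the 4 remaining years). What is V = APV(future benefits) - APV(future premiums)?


v = 1/(1+i) = 0.952381
APV(future benefits) per unit = sum_{k=0}^{3} k_p_x * q * v^(k+1) = 0.085511
APV(future benefits) = 201678 * 0.085511 = 17245.7369
Life annuity-due factor ä_{x:4} = sum_{k=0}^{3} k_p_x * v^k = 3.591472
APV(future premiums) = 4477 * 3.591472 = 16079.0215
V = 17245.7369 - 16079.0215
= 1166.7154


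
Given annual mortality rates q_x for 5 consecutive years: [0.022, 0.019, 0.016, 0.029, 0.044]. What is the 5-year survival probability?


p_k = 1 - q_k for each year
Survival = product of (1 - q_k)
= 0.978 * 0.981 * 0.984 * 0.971 * 0.956
= 0.8764


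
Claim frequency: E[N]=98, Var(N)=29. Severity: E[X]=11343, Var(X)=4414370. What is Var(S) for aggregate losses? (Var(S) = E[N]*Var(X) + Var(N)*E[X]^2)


Var(S) = E[N]*Var(X) + Var(N)*E[X]^2
= 98*4414370 + 29*11343^2
= 432608260 + 3731245821
= 4.1639e+09


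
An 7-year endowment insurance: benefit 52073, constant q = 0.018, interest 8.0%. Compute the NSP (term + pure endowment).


Term component = 4649.9986
Pure endowment = 7_p_x * v^7 * benefit = 0.880604 * 0.58349 * 52073 = 26756.3412
NSP = 31406.3397


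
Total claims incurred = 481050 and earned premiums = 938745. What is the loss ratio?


Loss ratio = claims / premiums
= 481050 / 938745
= 0.5124


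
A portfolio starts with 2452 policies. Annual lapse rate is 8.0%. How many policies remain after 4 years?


remaining = initial * (1 - lapse)^years
= 2452 * (1 - 0.08)^4
= 2452 * 0.716393
= 1756.5955


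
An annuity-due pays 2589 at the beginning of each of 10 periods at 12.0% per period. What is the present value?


PV_due = PMT * (1-(1+i)^(-n))/i * (1+i)
PV_immediate = 14628.4274
PV_due = 14628.4274 * 1.12
= 16383.8387


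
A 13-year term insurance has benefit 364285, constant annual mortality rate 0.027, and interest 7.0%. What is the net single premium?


NSP = benefit * sum_{k=0}^{n-1} k_p_x * q * v^(k+1)
With constant q=0.027, v=0.934579
Sum = 0.197428
NSP = 364285 * 0.197428
= 71920.0271


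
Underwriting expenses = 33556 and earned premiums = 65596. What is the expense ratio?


Expense ratio = expenses / premiums
= 33556 / 65596
= 0.5116


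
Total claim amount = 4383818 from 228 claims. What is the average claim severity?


severity = total / number
= 4383818 / 228
= 19227.2719


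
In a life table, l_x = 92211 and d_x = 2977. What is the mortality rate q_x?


q_x = d_x / l_x
= 2977 / 92211
= 0.0323


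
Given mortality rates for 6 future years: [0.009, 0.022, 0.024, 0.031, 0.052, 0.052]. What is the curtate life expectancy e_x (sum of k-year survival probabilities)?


e_x = sum_{k=1}^{n} k_p_x
k_p_x values:
  1_p_x = 0.991
  2_p_x = 0.969198
  3_p_x = 0.945937
  4_p_x = 0.916613
  5_p_x = 0.868949
  6_p_x = 0.823764
e_x = 5.5155


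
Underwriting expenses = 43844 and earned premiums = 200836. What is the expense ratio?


Expense ratio = expenses / premiums
= 43844 / 200836
= 0.2183


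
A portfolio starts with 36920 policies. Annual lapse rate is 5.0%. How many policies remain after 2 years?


remaining = initial * (1 - lapse)^years
= 36920 * (1 - 0.05)^2
= 36920 * 0.9025
= 33320.3


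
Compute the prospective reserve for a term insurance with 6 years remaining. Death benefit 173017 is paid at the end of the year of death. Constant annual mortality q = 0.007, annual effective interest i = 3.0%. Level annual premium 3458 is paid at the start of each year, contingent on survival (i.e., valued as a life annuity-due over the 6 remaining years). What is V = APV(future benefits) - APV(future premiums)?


v = 1/(1+i) = 0.970874
APV(future benefits) per unit = sum_{k=0}^{5} k_p_x * q * v^(k+1) = 0.037285
APV(future benefits) = 173017 * 0.037285 = 6451.017
Life annuity-due factor ä_{x:6} = sum_{k=0}^{5} k_p_x * v^k = 5.486288
APV(future premiums) = 3458 * 5.486288 = 18971.5837
V = 6451.017 - 18971.5837
= -12520.5666
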